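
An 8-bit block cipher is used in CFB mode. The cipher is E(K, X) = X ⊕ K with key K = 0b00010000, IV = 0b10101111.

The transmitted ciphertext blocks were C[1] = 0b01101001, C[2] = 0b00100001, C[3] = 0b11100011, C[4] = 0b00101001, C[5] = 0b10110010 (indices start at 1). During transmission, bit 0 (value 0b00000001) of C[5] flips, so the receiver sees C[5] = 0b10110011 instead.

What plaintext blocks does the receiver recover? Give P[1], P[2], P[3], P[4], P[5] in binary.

CFB decryption: P_i = C_i ⊕ E(K, C_{i−1}), with C_{0} = IV.
Only C[5] changed, to 0b10110011. In CFB, a change in C_i flips the same bit in P_i and garbles P_{i+1}. Decrypting the received ciphertext:
P[1]: E(K, 0b10101111) = 0b10111111; 0b01101001 ⊕ 0b10111111 = 0b11010110.
P[2]: E(K, 0b01101001) = 0b01111001; 0b00100001 ⊕ 0b01111001 = 0b01011000.
P[3]: E(K, 0b00100001) = 0b00110001; 0b11100011 ⊕ 0b00110001 = 0b11010010.
P[4]: E(K, 0b11100011) = 0b11110011; 0b00101001 ⊕ 0b11110011 = 0b11011010.
P[5]: E(K, 0b00101001) = 0b00111001; 0b10110011 ⊕ 0b00111001 = 0b10001010.
Blocks that differ from the original plaintext: P[5].

P[1] = 0b11010110, P[2] = 0b01011000, P[3] = 0b11010010, P[4] = 0b11011010, P[5] = 0b10001010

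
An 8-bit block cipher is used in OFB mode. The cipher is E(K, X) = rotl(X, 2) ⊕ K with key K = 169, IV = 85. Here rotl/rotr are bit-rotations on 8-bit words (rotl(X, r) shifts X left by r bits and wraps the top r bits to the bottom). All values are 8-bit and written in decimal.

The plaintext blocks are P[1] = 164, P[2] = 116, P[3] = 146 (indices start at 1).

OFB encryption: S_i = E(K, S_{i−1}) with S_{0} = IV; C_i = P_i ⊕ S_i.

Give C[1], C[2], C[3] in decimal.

C[1] = 88, C[2] = 46, C[3] = 82

C[1]: S = E(K, 85) = 252; 164 ⊕ 252 = 88.
C[2]: S = E(K, 252) = 90; 116 ⊕ 90 = 46.
C[3]: S = E(K, 90) = 192; 146 ⊕ 192 = 82.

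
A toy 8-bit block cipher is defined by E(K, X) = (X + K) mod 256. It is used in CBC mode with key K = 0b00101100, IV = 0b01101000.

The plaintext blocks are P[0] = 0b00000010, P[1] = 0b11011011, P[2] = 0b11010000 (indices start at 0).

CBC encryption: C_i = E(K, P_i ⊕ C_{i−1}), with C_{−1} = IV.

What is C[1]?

C[1] = 0b01111001

C[0]: P[0] ⊕ 0b01101000 = 0b01101010; E(K, 0b01101010) = 0b10010110.
C[1]: P[1] ⊕ 0b10010110 = 0b01001101; E(K, 0b01001101) = 0b01111001.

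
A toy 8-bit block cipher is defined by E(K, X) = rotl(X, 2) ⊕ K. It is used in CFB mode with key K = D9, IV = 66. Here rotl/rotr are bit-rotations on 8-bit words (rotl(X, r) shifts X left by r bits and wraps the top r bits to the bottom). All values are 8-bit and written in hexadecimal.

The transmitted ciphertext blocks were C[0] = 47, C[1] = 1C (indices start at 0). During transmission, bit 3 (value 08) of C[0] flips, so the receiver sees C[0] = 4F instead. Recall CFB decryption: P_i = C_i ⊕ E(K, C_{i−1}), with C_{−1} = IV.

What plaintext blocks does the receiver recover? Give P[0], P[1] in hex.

P[0] = 0F, P[1] = F8

Only C[0] changed, to 4F. In CFB, a change in C_i flips the same bit in P_i and garbles P_{i+1}. Decrypting the received ciphertext:
P[0]: E(K, 66) = 40; 4F ⊕ 40 = 0F.
P[1]: E(K, 4F) = E4; 1C ⊕ E4 = F8.
Blocks that differ from the original plaintext: P[0], P[1].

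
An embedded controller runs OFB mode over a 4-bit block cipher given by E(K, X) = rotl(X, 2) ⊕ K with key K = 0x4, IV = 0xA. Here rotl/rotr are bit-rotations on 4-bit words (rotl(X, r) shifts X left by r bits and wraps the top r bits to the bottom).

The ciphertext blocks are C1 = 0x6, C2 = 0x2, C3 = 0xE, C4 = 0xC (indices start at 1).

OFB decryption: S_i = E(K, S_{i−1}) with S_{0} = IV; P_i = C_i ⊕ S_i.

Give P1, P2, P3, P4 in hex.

P1 = 0x8, P2 = 0xD, P3 = 0x5, P4 = 0x6

P1: S = E(K, 0xA) = 0xE; 0x6 ⊕ 0xE = 0x8.
P2: S = E(K, 0xE) = 0xF; 0x2 ⊕ 0xF = 0xD.
P3: S = E(K, 0xF) = 0xB; 0xE ⊕ 0xB = 0x5.
P4: S = E(K, 0xB) = 0xA; 0xC ⊕ 0xA = 0x6.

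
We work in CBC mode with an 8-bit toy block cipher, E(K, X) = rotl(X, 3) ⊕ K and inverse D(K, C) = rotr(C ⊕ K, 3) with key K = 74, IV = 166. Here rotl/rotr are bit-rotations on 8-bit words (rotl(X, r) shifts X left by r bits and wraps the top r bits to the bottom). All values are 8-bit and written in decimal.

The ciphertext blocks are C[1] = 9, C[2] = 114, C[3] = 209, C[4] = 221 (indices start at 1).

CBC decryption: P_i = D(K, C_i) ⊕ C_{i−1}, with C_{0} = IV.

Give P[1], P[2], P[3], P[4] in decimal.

P[1] = 206, P[2] = 14, P[3] = 1, P[4] = 35

P[1]: D(K, 9) = 104; 104 ⊕ 166 = 206.
P[2]: D(K, 114) = 7; 7 ⊕ 9 = 14.
P[3]: D(K, 209) = 115; 115 ⊕ 114 = 1.
P[4]: D(K, 221) = 242; 242 ⊕ 209 = 35.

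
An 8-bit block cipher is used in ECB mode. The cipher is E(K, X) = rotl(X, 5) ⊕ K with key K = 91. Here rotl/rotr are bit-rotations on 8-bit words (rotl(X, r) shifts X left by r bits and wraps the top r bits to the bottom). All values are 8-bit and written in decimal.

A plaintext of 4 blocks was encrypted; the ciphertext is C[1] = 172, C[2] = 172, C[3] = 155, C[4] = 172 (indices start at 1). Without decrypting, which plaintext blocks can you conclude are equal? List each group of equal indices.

ECB encrypts each block independently with the same key, so equal ciphertext blocks imply equal plaintext blocks.
C[1] = C[2] = C[4] = 172, so P[1] = P[2] = P[4].

P[1] = P[2] = P[4]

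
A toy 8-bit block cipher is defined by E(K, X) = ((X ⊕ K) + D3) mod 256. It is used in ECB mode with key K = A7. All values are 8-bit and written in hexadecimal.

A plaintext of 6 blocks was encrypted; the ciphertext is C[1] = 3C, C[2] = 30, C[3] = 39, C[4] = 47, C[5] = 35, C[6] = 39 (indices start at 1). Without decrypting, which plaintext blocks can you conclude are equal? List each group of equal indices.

ECB encrypts each block independently with the same key, so equal ciphertext blocks imply equal plaintext blocks.
C[3] = C[6] = 39, so P[3] = P[6].

P[3] = P[6]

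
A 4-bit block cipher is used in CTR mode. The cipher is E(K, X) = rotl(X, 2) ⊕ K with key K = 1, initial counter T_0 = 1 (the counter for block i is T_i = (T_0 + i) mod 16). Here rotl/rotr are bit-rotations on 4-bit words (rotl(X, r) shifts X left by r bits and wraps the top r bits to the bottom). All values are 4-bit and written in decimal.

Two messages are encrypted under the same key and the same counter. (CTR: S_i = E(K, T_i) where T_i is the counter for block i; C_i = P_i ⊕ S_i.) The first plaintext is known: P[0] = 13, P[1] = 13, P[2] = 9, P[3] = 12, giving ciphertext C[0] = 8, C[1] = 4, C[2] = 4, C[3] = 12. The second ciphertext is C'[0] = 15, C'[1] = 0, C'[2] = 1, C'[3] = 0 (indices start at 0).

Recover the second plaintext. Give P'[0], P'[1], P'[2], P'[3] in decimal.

In CTR with a reused counter, both messages share the same keystream S_i, so C_i ⊕ C'_i = P_i ⊕ P'_i and thus P'_i = P_i ⊕ C_i ⊕ C'_i.
P'[0]: 13 ⊕ 8 ⊕ 15 = 10.
P'[1]: 13 ⊕ 4 ⊕ 0 = 9.
P'[2]: 9 ⊕ 4 ⊕ 1 = 12.
P'[3]: 12 ⊕ 12 ⊕ 0 = 0.

P'[0] = 10, P'[1] = 9, P'[2] = 12, P'[3] = 0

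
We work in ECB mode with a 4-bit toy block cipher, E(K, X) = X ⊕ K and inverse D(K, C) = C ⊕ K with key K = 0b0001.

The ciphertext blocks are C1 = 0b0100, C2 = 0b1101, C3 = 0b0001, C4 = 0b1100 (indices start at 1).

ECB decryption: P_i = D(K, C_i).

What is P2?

P2 = 0b1100

P2: D(K, 0b1101) = 0b1100.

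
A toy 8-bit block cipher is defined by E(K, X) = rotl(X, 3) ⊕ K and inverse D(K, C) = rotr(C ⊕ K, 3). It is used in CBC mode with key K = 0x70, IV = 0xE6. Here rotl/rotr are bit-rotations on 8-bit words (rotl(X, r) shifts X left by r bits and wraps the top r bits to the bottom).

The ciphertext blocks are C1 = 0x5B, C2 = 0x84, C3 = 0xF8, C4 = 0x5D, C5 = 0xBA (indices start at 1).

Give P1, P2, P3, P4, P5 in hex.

CBC decryption: P_i = D(K, C_i) ⊕ C_{i−1}, with C_{0} = IV.
P1: D(K, 0x5B) = 0x65; 0x65 ⊕ 0xE6 = 0x83.
P2: D(K, 0x84) = 0x9E; 0x9E ⊕ 0x5B = 0xC5.
P3: D(K, 0xF8) = 0x11; 0x11 ⊕ 0x84 = 0x95.
P4: D(K, 0x5D) = 0xA5; 0xA5 ⊕ 0xF8 = 0x5D.
P5: D(K, 0xBA) = 0x59; 0x59 ⊕ 0x5D = 0x04.

P1 = 0x83, P2 = 0xC5, P3 = 0x95, P4 = 0x5D, P5 = 0x04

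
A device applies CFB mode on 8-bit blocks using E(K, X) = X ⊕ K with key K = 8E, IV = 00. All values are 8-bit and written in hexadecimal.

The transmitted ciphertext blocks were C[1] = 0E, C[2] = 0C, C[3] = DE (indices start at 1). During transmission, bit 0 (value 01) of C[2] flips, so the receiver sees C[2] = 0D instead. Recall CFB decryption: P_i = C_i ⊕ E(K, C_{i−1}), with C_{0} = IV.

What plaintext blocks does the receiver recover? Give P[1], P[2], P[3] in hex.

P[1] = 80, P[2] = 8D, P[3] = 5D

Only C[2] changed, to 0D. In CFB, a change in C_i flips the same bit in P_i and garbles P_{i+1}. Decrypting the received ciphertext:
P[1]: E(K, 00) = 8E; 0E ⊕ 8E = 80.
P[2]: E(K, 0E) = 80; 0D ⊕ 80 = 8D.
P[3]: E(K, 0D) = 83; DE ⊕ 83 = 5D.
Blocks that differ from the original plaintext: P[2], P[3].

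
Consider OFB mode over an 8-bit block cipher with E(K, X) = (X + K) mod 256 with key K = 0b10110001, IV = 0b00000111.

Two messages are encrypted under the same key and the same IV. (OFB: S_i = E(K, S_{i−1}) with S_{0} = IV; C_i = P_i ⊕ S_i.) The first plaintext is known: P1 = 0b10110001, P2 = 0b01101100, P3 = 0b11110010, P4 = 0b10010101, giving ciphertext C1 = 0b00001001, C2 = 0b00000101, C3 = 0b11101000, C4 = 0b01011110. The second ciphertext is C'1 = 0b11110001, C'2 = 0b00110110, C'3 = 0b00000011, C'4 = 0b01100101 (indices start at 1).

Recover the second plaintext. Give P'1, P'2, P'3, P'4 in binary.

P'1 = 0b01001001, P'2 = 0b01011111, P'3 = 0b00011001, P'4 = 0b10101110

In OFB with a reused IV, both messages share the same keystream S_i, so C_i ⊕ C'_i = P_i ⊕ P'_i and thus P'_i = P_i ⊕ C_i ⊕ C'_i.
P'1: 0b10110001 ⊕ 0b00001001 ⊕ 0b11110001 = 0b01001001.
P'2: 0b01101100 ⊕ 0b00000101 ⊕ 0b00110110 = 0b01011111.
P'3: 0b11110010 ⊕ 0b11101000 ⊕ 0b00000011 = 0b00011001.
P'4: 0b10010101 ⊕ 0b01011110 ⊕ 0b01100101 = 0b10101110.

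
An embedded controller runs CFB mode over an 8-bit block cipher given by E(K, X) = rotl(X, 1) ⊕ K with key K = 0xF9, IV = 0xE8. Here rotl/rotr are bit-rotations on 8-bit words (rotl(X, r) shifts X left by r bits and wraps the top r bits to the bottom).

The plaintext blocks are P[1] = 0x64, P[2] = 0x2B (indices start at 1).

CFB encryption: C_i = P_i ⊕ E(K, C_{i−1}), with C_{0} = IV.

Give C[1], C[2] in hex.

C[1] = 0x4C, C[2] = 0x4A

C[1]: E(K, 0xE8) = 0x28; 0x64 ⊕ 0x28 = 0x4C.
C[2]: E(K, 0x4C) = 0x61; 0x2B ⊕ 0x61 = 0x4A.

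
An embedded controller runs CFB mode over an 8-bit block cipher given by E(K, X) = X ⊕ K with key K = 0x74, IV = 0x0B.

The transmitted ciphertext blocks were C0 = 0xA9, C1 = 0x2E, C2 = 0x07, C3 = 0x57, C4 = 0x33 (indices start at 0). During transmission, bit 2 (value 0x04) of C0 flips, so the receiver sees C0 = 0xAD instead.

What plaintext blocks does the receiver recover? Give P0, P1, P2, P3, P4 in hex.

CFB decryption: P_i = C_i ⊕ E(K, C_{i−1}), with C_{−1} = IV.
Only C0 changed, to 0xAD. In CFB, a change in C_i flips the same bit in P_i and garbles P_{i+1}. Decrypting the received ciphertext:
P0: E(K, 0x0B) = 0x7F; 0xAD ⊕ 0x7F = 0xD2.
P1: E(K, 0xAD) = 0xD9; 0x2E ⊕ 0xD9 = 0xF7.
P2: E(K, 0x2E) = 0x5A; 0x07 ⊕ 0x5A = 0x5D.
P3: E(K, 0x07) = 0x73; 0x57 ⊕ 0x73 = 0x24.
P4: E(K, 0x57) = 0x23; 0x33 ⊕ 0x23 = 0x10.
Blocks that differ from the original plaintext: P0, P1.

P0 = 0xD2, P1 = 0xF7, P2 = 0x5D, P3 = 0x24, P4 = 0x10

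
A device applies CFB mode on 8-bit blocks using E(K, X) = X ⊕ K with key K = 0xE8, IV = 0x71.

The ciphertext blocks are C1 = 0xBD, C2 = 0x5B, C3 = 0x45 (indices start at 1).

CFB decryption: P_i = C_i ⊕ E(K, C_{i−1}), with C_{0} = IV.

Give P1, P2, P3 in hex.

P1: E(K, 0x71) = 0x99; 0xBD ⊕ 0x99 = 0x24.
P2: E(K, 0xBD) = 0x55; 0x5B ⊕ 0x55 = 0x0E.
P3: E(K, 0x5B) = 0xB3; 0x45 ⊕ 0xB3 = 0xF6.

P1 = 0x24, P2 = 0x0E, P3 = 0xF6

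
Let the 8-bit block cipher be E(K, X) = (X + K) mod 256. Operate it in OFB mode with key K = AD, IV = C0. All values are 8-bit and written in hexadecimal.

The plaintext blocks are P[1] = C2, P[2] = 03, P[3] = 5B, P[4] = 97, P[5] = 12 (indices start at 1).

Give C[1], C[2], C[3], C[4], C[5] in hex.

OFB encryption: S_i = E(K, S_{i−1}) with S_{0} = IV; C_i = P_i ⊕ S_i.
C[1]: S = E(K, C0) = 6D; C2 ⊕ 6D = AF.
C[2]: S = E(K, 6D) = 1A; 03 ⊕ 1A = 19.
C[3]: S = E(K, 1A) = C7; 5B ⊕ C7 = 9C.
C[4]: S = E(K, C7) = 74; 97 ⊕ 74 = E3.
C[5]: S = E(K, 74) = 21; 12 ⊕ 21 = 33.

C[1] = AF, C[2] = 19, C[3] = 9C, C[4] = E3, C[5] = 33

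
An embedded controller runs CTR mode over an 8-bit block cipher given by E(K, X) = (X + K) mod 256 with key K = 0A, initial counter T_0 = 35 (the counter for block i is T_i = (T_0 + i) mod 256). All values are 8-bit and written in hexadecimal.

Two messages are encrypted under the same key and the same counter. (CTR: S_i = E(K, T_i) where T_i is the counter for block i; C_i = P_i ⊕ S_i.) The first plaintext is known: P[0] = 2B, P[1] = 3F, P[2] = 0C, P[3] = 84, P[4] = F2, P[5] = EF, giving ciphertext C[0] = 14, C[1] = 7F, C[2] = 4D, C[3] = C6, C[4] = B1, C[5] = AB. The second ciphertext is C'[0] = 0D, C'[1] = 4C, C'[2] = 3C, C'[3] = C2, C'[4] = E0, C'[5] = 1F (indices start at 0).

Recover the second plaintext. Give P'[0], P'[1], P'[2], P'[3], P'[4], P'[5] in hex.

In CTR with a reused counter, both messages share the same keystream S_i, so C_i ⊕ C'_i = P_i ⊕ P'_i and thus P'_i = P_i ⊕ C_i ⊕ C'_i.
P'[0]: 2B ⊕ 14 ⊕ 0D = 32.
P'[1]: 3F ⊕ 7F ⊕ 4C = 0C.
P'[2]: 0C ⊕ 4D ⊕ 3C = 7D.
P'[3]: 84 ⊕ C6 ⊕ C2 = 80.
P'[4]: F2 ⊕ B1 ⊕ E0 = A3.
P'[5]: EF ⊕ AB ⊕ 1F = 5B.

P'[0] = 32, P'[1] = 0C, P'[2] = 7D, P'[3] = 80, P'[4] = A3, P'[5] = 5B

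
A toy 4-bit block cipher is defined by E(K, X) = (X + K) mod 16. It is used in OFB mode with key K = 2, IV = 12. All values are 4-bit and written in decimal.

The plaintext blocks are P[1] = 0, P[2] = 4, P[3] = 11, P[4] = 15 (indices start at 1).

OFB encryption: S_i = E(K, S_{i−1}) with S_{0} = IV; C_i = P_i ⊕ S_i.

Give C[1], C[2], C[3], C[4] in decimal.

C[1]: S = E(K, 12) = 14; 0 ⊕ 14 = 14.
C[2]: S = E(K, 14) = 0; 4 ⊕ 0 = 4.
C[3]: S = E(K, 0) = 2; 11 ⊕ 2 = 9.
C[4]: S = E(K, 2) = 4; 15 ⊕ 4 = 11.

C[1] = 14, C[2] = 4, C[3] = 9, C[4] = 11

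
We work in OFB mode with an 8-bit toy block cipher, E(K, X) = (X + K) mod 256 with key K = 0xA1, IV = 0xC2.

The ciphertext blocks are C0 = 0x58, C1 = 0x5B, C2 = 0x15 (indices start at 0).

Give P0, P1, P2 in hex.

P0 = 0x3B, P1 = 0x5F, P2 = 0xB0

OFB decryption: S_i = E(K, S_{i−1}) with S_{−1} = IV; P_i = C_i ⊕ S_i.
P0: S = E(K, 0xC2) = 0x63; 0x58 ⊕ 0x63 = 0x3B.
P1: S = E(K, 0x63) = 0x04; 0x5B ⊕ 0x04 = 0x5F.
P2: S = E(K, 0x04) = 0xA5; 0x15 ⊕ 0xA5 = 0xB0.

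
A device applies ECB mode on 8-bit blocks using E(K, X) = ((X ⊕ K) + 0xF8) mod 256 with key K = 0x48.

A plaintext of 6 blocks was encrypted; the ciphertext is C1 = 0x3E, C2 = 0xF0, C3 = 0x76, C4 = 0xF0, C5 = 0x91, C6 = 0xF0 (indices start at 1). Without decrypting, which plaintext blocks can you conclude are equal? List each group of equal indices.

ECB encrypts each block independently with the same key, so equal ciphertext blocks imply equal plaintext blocks.
C2 = C4 = C6 = 0xF0, so P2 = P4 = P6.

P2 = P4 = P6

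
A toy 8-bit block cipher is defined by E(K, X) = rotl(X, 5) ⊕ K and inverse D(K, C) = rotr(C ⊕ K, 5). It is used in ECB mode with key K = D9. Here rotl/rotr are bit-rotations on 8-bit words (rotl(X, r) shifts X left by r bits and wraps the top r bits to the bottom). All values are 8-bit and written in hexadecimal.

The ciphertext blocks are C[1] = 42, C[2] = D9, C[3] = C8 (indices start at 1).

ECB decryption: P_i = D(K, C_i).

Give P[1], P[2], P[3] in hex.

P[1]: D(K, 42) = DC.
P[2]: D(K, D9) = 00.
P[3]: D(K, C8) = 88.

P[1] = DC, P[2] = 00, P[3] = 88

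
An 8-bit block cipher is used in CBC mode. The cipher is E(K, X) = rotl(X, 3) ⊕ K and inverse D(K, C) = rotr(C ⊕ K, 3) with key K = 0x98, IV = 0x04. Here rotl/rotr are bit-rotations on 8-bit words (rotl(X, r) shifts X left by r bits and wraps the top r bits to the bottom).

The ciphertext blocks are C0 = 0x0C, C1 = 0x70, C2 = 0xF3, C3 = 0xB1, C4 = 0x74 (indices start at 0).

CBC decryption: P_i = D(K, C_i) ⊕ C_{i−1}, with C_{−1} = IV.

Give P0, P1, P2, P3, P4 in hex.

P0: D(K, 0x0C) = 0x92; 0x92 ⊕ 0x04 = 0x96.
P1: D(K, 0x70) = 0x1D; 0x1D ⊕ 0x0C = 0x11.
P2: D(K, 0xF3) = 0x6D; 0x6D ⊕ 0x70 = 0x1D.
P3: D(K, 0xB1) = 0x25; 0x25 ⊕ 0xF3 = 0xD6.
P4: D(K, 0x74) = 0x9D; 0x9D ⊕ 0xB1 = 0x2C.

P0 = 0x96, P1 = 0x11, P2 = 0x1D, P3 = 0xD6, P4 = 0x2C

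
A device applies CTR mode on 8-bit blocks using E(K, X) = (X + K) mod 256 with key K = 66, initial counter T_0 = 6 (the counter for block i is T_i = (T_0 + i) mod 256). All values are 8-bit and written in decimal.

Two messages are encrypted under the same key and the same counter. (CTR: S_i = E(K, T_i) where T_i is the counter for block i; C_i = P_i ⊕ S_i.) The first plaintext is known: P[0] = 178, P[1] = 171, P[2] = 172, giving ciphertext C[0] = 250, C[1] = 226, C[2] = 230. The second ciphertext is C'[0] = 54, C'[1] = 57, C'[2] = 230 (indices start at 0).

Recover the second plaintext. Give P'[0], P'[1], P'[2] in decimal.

P'[0] = 126, P'[1] = 112, P'[2] = 172

In CTR with a reused counter, both messages share the same keystream S_i, so C_i ⊕ C'_i = P_i ⊕ P'_i and thus P'_i = P_i ⊕ C_i ⊕ C'_i.
P'[0]: 178 ⊕ 250 ⊕ 54 = 126.
P'[1]: 171 ⊕ 226 ⊕ 57 = 112.
P'[2]: 172 ⊕ 230 ⊕ 230 = 172.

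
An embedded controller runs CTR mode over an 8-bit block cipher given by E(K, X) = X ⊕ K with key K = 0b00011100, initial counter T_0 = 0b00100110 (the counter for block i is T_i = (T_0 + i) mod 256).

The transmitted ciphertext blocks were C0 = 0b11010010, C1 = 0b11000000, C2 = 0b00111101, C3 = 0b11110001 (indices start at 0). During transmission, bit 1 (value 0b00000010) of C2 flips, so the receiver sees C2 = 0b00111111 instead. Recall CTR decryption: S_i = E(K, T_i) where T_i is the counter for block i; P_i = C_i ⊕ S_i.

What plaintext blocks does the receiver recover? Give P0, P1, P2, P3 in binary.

P0 = 0b11101000, P1 = 0b11111011, P2 = 0b00001011, P3 = 0b11000100

Only C2 changed, to 0b00111111. In CTR, a change in C_i flips the same bit in P_i only; the keystream is unaffected. Decrypting the received ciphertext:
P0: T = 0b00100110, S = E(K, T) = 0b00111010; 0b11010010 ⊕ 0b00111010 = 0b11101000.
P1: T = 0b00100111, S = E(K, T) = 0b00111011; 0b11000000 ⊕ 0b00111011 = 0b11111011.
P2: T = 0b00101000, S = E(K, T) = 0b00110100; 0b00111111 ⊕ 0b00110100 = 0b00001011.
P3: T = 0b00101001, S = E(K, T) = 0b00110101; 0b11110001 ⊕ 0b00110101 = 0b11000100.
Blocks that differ from the original plaintext: P2.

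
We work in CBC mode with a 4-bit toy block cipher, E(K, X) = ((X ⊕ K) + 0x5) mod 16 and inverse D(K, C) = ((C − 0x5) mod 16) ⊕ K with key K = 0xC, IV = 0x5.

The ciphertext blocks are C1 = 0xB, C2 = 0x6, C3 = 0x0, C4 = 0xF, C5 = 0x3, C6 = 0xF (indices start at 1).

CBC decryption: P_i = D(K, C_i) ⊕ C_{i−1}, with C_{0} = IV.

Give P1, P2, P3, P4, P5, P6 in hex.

P1 = 0xF, P2 = 0x6, P3 = 0x1, P4 = 0x6, P5 = 0xD, P6 = 0x5

P1: D(K, 0xB) = 0xA; 0xA ⊕ 0x5 = 0xF.
P2: D(K, 0x6) = 0xD; 0xD ⊕ 0xB = 0x6.
P3: D(K, 0x0) = 0x7; 0x7 ⊕ 0x6 = 0x1.
P4: D(K, 0xF) = 0x6; 0x6 ⊕ 0x0 = 0x6.
P5: D(K, 0x3) = 0x2; 0x2 ⊕ 0xF = 0xD.
P6: D(K, 0xF) = 0x6; 0x6 ⊕ 0x3 = 0x5.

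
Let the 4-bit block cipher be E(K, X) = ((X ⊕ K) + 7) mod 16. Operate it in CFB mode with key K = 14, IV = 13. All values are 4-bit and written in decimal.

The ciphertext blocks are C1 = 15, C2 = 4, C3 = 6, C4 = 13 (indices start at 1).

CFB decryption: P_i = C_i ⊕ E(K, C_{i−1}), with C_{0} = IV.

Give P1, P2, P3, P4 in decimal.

P1: E(K, 13) = 10; 15 ⊕ 10 = 5.
P2: E(K, 15) = 8; 4 ⊕ 8 = 12.
P3: E(K, 4) = 1; 6 ⊕ 1 = 7.
P4: E(K, 6) = 15; 13 ⊕ 15 = 2.

P1 = 5, P2 = 12, P3 = 7, P4 = 2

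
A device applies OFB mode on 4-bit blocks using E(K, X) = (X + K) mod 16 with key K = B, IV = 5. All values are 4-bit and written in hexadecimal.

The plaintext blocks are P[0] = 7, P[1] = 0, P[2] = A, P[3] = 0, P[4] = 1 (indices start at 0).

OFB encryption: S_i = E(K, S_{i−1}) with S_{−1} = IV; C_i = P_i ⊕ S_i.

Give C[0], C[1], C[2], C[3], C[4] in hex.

C[0] = 7, C[1] = B, C[2] = C, C[3] = 1, C[4] = D

C[0]: S = E(K, 5) = 0; 7 ⊕ 0 = 7.
C[1]: S = E(K, 0) = B; 0 ⊕ B = B.
C[2]: S = E(K, B) = 6; A ⊕ 6 = C.
C[3]: S = E(K, 6) = 1; 0 ⊕ 1 = 1.
C[4]: S = E(K, 1) = C; 1 ⊕ C = D.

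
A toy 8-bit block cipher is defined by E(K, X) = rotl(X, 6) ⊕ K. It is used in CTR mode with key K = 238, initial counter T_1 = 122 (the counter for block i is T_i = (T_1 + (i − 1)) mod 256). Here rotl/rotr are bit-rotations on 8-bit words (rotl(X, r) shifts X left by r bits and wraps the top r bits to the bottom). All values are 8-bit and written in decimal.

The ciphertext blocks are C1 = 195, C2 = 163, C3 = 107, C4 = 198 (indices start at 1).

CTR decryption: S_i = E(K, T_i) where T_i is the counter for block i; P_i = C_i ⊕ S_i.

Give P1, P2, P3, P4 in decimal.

P1: T = 122, S = E(K, T) = 112; 195 ⊕ 112 = 179.
P2: T = 123, S = E(K, T) = 48; 163 ⊕ 48 = 147.
P3: T = 124, S = E(K, T) = 241; 107 ⊕ 241 = 154.
P4: T = 125, S = E(K, T) = 177; 198 ⊕ 177 = 119.

P1 = 179, P2 = 147, P3 = 154, P4 = 119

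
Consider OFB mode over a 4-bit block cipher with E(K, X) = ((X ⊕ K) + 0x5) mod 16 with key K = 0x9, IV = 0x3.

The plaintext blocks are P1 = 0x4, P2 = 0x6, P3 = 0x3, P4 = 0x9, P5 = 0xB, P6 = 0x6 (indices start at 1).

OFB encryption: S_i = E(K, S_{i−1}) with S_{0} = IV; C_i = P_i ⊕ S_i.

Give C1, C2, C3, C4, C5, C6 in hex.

C1 = 0xB, C2 = 0xD, C3 = 0x4, C4 = 0xA, C5 = 0x4, C6 = 0xD

C1: S = E(K, 0x3) = 0xF; 0x4 ⊕ 0xF = 0xB.
C2: S = E(K, 0xF) = 0xB; 0x6 ⊕ 0xB = 0xD.
C3: S = E(K, 0xB) = 0x7; 0x3 ⊕ 0x7 = 0x4.
C4: S = E(K, 0x7) = 0x3; 0x9 ⊕ 0x3 = 0xA.
C5: S = E(K, 0x3) = 0xF; 0xB ⊕ 0xF = 0x4.
C6: S = E(K, 0xF) = 0xB; 0x6 ⊕ 0xB = 0xD.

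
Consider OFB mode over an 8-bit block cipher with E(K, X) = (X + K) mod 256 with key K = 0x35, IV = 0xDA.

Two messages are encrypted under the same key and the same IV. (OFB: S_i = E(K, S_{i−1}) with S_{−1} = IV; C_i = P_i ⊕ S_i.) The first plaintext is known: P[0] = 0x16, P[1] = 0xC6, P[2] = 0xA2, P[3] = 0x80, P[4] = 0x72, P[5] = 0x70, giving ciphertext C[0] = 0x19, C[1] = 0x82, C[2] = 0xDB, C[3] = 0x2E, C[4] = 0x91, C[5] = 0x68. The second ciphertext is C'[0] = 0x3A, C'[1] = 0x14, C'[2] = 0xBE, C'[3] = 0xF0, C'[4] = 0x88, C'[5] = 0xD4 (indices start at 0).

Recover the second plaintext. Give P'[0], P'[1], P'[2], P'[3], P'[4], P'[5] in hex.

P'[0] = 0x35, P'[1] = 0x50, P'[2] = 0xC7, P'[3] = 0x5E, P'[4] = 0x6B, P'[5] = 0xCC

In OFB with a reused IV, both messages share the same keystream S_i, so C_i ⊕ C'_i = P_i ⊕ P'_i and thus P'_i = P_i ⊕ C_i ⊕ C'_i.
P'[0]: 0x16 ⊕ 0x19 ⊕ 0x3A = 0x35.
P'[1]: 0xC6 ⊕ 0x82 ⊕ 0x14 = 0x50.
P'[2]: 0xA2 ⊕ 0xDB ⊕ 0xBE = 0xC7.
P'[3]: 0x80 ⊕ 0x2E ⊕ 0xF0 = 0x5E.
P'[4]: 0x72 ⊕ 0x91 ⊕ 0x88 = 0x6B.
P'[5]: 0x70 ⊕ 0x68 ⊕ 0xD4 = 0xCC.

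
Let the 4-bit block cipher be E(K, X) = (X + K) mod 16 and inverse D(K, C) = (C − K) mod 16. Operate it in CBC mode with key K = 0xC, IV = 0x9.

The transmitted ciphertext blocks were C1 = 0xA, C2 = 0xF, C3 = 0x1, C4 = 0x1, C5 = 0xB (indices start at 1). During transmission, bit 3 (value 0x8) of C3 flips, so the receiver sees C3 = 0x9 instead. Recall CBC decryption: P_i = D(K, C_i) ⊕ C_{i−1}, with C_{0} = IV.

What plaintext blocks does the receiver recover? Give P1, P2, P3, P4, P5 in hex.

P1 = 0x7, P2 = 0x9, P3 = 0x2, P4 = 0xC, P5 = 0xE

Only C3 changed, to 0x9. In CBC, a change in C_i garbles P_i and flips the same bit in P_{i+1}. Decrypting the received ciphertext:
P1: D(K, 0xA) = 0xE; 0xE ⊕ 0x9 = 0x7.
P2: D(K, 0xF) = 0x3; 0x3 ⊕ 0xA = 0x9.
P3: D(K, 0x9) = 0xD; 0xD ⊕ 0xF = 0x2.
P4: D(K, 0x1) = 0x5; 0x5 ⊕ 0x9 = 0xC.
P5: D(K, 0xB) = 0xF; 0xF ⊕ 0x1 = 0xE.
Blocks that differ from the original plaintext: P3, P4.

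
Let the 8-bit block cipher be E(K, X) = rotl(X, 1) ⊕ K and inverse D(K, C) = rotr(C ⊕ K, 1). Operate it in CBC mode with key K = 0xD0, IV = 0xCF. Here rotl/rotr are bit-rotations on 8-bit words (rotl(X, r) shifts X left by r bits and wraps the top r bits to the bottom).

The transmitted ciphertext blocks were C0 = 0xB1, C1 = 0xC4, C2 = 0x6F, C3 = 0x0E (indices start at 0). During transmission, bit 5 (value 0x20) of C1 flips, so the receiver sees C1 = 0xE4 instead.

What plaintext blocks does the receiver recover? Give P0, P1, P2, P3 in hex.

P0 = 0x7F, P1 = 0xAB, P2 = 0x3B, P3 = 0x00

CBC decryption: P_i = D(K, C_i) ⊕ C_{i−1}, with C_{−1} = IV.
Only C1 changed, to 0xE4. In CBC, a change in C_i garbles P_i and flips the same bit in P_{i+1}. Decrypting the received ciphertext:
P0: D(K, 0xB1) = 0xB0; 0xB0 ⊕ 0xCF = 0x7F.
P1: D(K, 0xE4) = 0x1A; 0x1A ⊕ 0xB1 = 0xAB.
P2: D(K, 0x6F) = 0xDF; 0xDF ⊕ 0xE4 = 0x3B.
P3: D(K, 0x0E) = 0x6F; 0x6F ⊕ 0x6F = 0x00.
Blocks that differ from the original plaintext: P1, P2.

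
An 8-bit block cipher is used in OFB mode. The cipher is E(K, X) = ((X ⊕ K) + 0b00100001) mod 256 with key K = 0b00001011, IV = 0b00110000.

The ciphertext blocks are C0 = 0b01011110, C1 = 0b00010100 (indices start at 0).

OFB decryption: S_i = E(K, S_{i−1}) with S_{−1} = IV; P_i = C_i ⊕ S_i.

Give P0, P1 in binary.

P0 = 0b00000010, P1 = 0b01101100

P0: S = E(K, 0b00110000) = 0b01011100; 0b01011110 ⊕ 0b01011100 = 0b00000010.
P1: S = E(K, 0b01011100) = 0b01111000; 0b00010100 ⊕ 0b01111000 = 0b01101100.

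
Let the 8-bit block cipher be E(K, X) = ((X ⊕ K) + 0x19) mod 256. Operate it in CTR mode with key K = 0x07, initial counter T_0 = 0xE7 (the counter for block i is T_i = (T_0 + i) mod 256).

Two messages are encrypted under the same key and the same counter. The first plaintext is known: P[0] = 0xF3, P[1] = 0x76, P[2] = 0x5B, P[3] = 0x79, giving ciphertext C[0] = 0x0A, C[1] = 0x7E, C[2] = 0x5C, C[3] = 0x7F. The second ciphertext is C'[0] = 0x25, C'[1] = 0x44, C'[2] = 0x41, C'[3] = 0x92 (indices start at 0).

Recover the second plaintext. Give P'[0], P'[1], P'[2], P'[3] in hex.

P'[0] = 0xDC, P'[1] = 0x4C, P'[2] = 0x46, P'[3] = 0x94

In CTR with a reused counter, both messages share the same keystream S_i, so C_i ⊕ C'_i = P_i ⊕ P'_i and thus P'_i = P_i ⊕ C_i ⊕ C'_i.
P'[0]: 0xF3 ⊕ 0x0A ⊕ 0x25 = 0xDC.
P'[1]: 0x76 ⊕ 0x7E ⊕ 0x44 = 0x4C.
P'[2]: 0x5B ⊕ 0x5C ⊕ 0x41 = 0x46.
P'[3]: 0x79 ⊕ 0x7F ⊕ 0x92 = 0x94.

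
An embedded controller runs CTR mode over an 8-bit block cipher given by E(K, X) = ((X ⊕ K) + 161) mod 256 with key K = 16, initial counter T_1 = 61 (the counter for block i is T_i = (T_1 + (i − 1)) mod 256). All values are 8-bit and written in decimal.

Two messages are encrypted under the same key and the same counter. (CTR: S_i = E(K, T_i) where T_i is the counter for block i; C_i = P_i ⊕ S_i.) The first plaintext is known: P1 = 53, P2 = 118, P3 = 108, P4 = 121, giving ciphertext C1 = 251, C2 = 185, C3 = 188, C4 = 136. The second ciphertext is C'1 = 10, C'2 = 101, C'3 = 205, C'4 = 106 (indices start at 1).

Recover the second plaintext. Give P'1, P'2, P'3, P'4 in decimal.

In CTR with a reused counter, both messages share the same keystream S_i, so C_i ⊕ C'_i = P_i ⊕ P'_i and thus P'_i = P_i ⊕ C_i ⊕ C'_i.
P'1: 53 ⊕ 251 ⊕ 10 = 196.
P'2: 118 ⊕ 185 ⊕ 101 = 170.
P'3: 108 ⊕ 188 ⊕ 205 = 29.
P'4: 121 ⊕ 136 ⊕ 106 = 155.

P'1 = 196, P'2 = 170, P'3 = 29, P'4 = 155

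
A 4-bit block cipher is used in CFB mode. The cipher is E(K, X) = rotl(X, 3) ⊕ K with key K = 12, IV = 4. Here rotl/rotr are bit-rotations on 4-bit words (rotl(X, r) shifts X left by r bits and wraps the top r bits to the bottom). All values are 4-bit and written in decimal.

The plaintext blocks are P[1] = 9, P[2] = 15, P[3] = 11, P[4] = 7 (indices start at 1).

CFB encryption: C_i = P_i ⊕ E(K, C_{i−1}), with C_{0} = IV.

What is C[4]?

C[1]: E(K, 4) = 14; 9 ⊕ 14 = 7.
C[2]: E(K, 7) = 7; 15 ⊕ 7 = 8.
C[3]: E(K, 8) = 8; 11 ⊕ 8 = 3.
C[4]: E(K, 3) = 5; 7 ⊕ 5 = 2.

C[4] = 2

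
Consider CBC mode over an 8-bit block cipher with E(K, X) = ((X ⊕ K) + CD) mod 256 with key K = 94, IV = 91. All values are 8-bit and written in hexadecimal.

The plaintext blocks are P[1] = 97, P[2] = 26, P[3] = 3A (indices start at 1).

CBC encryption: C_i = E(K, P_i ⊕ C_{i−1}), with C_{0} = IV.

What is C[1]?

C[1]: P[1] ⊕ 91 = 06; E(K, 06) = 5F.

C[1] = 5F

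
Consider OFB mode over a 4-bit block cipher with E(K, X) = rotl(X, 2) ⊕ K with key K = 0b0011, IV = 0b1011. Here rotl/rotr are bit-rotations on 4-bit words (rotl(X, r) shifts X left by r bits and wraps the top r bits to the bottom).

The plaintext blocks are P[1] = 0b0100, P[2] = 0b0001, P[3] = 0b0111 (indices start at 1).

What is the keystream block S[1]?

0b1101

OFB encryption: S_i = E(K, S_{i−1}) with S_{0} = IV; C_i = P_i ⊕ S_i.
C[1]: S = E(K, 0b1011) = 0b1101; 0b0100 ⊕ 0b1101 = 0b1001.
So S[1] = 0b1101.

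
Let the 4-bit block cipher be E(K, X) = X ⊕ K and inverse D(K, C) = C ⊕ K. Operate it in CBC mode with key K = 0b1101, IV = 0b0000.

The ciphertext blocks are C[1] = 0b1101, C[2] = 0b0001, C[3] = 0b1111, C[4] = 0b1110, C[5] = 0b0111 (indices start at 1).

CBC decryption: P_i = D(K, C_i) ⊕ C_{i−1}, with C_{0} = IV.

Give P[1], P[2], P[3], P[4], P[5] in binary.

P[1] = 0b0000, P[2] = 0b0001, P[3] = 0b0011, P[4] = 0b1100, P[5] = 0b0100

P[1]: D(K, 0b1101) = 0b0000; 0b0000 ⊕ 0b0000 = 0b0000.
P[2]: D(K, 0b0001) = 0b1100; 0b1100 ⊕ 0b1101 = 0b0001.
P[3]: D(K, 0b1111) = 0b0010; 0b0010 ⊕ 0b0001 = 0b0011.
P[4]: D(K, 0b1110) = 0b0011; 0b0011 ⊕ 0b1111 = 0b1100.
P[5]: D(K, 0b0111) = 0b1010; 0b1010 ⊕ 0b1110 = 0b0100.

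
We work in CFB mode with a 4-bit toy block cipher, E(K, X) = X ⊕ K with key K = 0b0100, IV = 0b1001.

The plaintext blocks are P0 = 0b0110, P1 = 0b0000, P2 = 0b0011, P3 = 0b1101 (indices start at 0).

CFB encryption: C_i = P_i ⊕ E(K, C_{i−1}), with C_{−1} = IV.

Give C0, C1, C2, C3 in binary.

C0 = 0b1011, C1 = 0b1111, C2 = 0b1000, C3 = 0b0001

C0: E(K, 0b1001) = 0b1101; 0b0110 ⊕ 0b1101 = 0b1011.
C1: E(K, 0b1011) = 0b1111; 0b0000 ⊕ 0b1111 = 0b1111.
C2: E(K, 0b1111) = 0b1011; 0b0011 ⊕ 0b1011 = 0b1000.
C3: E(K, 0b1000) = 0b1100; 0b1101 ⊕ 0b1100 = 0b0001.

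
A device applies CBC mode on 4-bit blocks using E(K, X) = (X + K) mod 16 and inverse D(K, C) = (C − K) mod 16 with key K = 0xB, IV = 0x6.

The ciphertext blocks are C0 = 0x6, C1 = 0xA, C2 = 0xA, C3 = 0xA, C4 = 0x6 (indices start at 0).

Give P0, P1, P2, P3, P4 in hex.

P0 = 0xD, P1 = 0x9, P2 = 0x5, P3 = 0x5, P4 = 0x1

CBC decryption: P_i = D(K, C_i) ⊕ C_{i−1}, with C_{−1} = IV.
P0: D(K, 0x6) = 0xB; 0xB ⊕ 0x6 = 0xD.
P1: D(K, 0xA) = 0xF; 0xF ⊕ 0x6 = 0x9.
P2: D(K, 0xA) = 0xF; 0xF ⊕ 0xA = 0x5.
P3: D(K, 0xA) = 0xF; 0xF ⊕ 0xA = 0x5.
P4: D(K, 0x6) = 0xB; 0xB ⊕ 0xA = 0x1.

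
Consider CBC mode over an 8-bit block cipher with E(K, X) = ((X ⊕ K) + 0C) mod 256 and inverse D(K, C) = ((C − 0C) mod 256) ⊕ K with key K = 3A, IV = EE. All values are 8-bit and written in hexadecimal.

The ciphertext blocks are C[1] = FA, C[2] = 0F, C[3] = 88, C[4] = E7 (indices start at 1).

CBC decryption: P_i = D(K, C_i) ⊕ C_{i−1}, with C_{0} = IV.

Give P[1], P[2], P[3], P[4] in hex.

P[1]: D(K, FA) = D4; D4 ⊕ EE = 3A.
P[2]: D(K, 0F) = 39; 39 ⊕ FA = C3.
P[3]: D(K, 88) = 46; 46 ⊕ 0F = 49.
P[4]: D(K, E7) = E1; E1 ⊕ 88 = 69.

P[1] = 3A, P[2] = C3, P[3] = 49, P[4] = 69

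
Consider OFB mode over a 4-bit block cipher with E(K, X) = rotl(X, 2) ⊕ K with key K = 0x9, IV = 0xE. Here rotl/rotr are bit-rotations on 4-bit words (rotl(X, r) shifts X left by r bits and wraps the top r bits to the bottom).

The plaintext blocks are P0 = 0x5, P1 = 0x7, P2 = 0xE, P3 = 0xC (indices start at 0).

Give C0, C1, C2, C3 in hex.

OFB encryption: S_i = E(K, S_{i−1}) with S_{−1} = IV; C_i = P_i ⊕ S_i.
C0: S = E(K, 0xE) = 0x2; 0x5 ⊕ 0x2 = 0x7.
C1: S = E(K, 0x2) = 0x1; 0x7 ⊕ 0x1 = 0x6.
C2: S = E(K, 0x1) = 0xD; 0xE ⊕ 0xD = 0x3.
C3: S = E(K, 0xD) = 0xE; 0xC ⊕ 0xE = 0x2.

C0 = 0x7, C1 = 0x6, C2 = 0x3, C3 = 0x2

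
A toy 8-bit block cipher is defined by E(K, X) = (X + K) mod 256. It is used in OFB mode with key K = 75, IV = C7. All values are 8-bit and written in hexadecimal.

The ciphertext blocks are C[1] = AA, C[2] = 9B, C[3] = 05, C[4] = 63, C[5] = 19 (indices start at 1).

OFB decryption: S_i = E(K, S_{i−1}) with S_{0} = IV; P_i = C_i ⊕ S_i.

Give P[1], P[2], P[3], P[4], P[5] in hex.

P[1] = 96, P[2] = 2A, P[3] = 23, P[4] = F8, P[5] = 09

P[1]: S = E(K, C7) = 3C; AA ⊕ 3C = 96.
P[2]: S = E(K, 3C) = B1; 9B ⊕ B1 = 2A.
P[3]: S = E(K, B1) = 26; 05 ⊕ 26 = 23.
P[4]: S = E(K, 26) = 9B; 63 ⊕ 9B = F8.
P[5]: S = E(K, 9B) = 10; 19 ⊕ 10 = 09.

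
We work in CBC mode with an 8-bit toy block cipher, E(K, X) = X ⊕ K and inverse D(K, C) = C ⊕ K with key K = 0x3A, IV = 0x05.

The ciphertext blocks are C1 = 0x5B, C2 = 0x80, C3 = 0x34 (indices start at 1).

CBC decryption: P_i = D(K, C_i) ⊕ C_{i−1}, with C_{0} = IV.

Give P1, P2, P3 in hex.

P1 = 0x64, P2 = 0xE1, P3 = 0x8E

P1: D(K, 0x5B) = 0x61; 0x61 ⊕ 0x05 = 0x64.
P2: D(K, 0x80) = 0xBA; 0xBA ⊕ 0x5B = 0xE1.
P3: D(K, 0x34) = 0x0E; 0x0E ⊕ 0x80 = 0x8E.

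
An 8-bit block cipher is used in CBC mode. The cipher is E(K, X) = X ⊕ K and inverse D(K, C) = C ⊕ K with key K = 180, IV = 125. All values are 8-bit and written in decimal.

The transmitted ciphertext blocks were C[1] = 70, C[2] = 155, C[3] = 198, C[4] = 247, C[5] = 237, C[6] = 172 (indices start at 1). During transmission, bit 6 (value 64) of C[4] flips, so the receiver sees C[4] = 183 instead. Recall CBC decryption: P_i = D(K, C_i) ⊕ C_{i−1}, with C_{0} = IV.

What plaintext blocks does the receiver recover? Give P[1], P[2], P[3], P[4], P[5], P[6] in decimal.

P[1] = 143, P[2] = 105, P[3] = 233, P[4] = 197, P[5] = 238, P[6] = 245

Only C[4] changed, to 183. In CBC, a change in C_i garbles P_i and flips the same bit in P_{i+1}. Decrypting the received ciphertext:
P[1]: D(K, 70) = 242; 242 ⊕ 125 = 143.
P[2]: D(K, 155) = 47; 47 ⊕ 70 = 105.
P[3]: D(K, 198) = 114; 114 ⊕ 155 = 233.
P[4]: D(K, 183) = 3; 3 ⊕ 198 = 197.
P[5]: D(K, 237) = 89; 89 ⊕ 183 = 238.
P[6]: D(K, 172) = 24; 24 ⊕ 237 = 245.
Blocks that differ from the original plaintext: P[4], P[5].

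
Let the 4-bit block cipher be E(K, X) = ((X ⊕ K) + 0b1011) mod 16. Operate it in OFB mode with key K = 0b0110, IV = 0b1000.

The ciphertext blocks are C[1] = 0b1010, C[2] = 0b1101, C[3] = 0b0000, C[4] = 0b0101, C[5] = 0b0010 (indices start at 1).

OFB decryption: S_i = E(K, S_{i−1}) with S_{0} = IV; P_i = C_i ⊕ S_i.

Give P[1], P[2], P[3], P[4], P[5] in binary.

P[1]: S = E(K, 0b1000) = 0b1001; 0b1010 ⊕ 0b1001 = 0b0011.
P[2]: S = E(K, 0b1001) = 0b1010; 0b1101 ⊕ 0b1010 = 0b0111.
P[3]: S = E(K, 0b1010) = 0b0111; 0b0000 ⊕ 0b0111 = 0b0111.
P[4]: S = E(K, 0b0111) = 0b1100; 0b0101 ⊕ 0b1100 = 0b1001.
P[5]: S = E(K, 0b1100) = 0b0101; 0b0010 ⊕ 0b0101 = 0b0111.

P[1] = 0b0011, P[2] = 0b0111, P[3] = 0b0111, P[4] = 0b1001, P[5] = 0b0111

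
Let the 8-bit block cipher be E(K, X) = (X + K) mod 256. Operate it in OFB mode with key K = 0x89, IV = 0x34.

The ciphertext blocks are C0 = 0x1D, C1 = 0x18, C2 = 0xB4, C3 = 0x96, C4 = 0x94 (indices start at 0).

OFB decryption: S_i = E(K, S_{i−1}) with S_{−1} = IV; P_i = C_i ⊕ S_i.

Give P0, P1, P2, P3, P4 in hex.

P0: S = E(K, 0x34) = 0xBD; 0x1D ⊕ 0xBD = 0xA0.
P1: S = E(K, 0xBD) = 0x46; 0x18 ⊕ 0x46 = 0x5E.
P2: S = E(K, 0x46) = 0xCF; 0xB4 ⊕ 0xCF = 0x7B.
P3: S = E(K, 0xCF) = 0x58; 0x96 ⊕ 0x58 = 0xCE.
P4: S = E(K, 0x58) = 0xE1; 0x94 ⊕ 0xE1 = 0x75.

P0 = 0xA0, P1 = 0x5E, P2 = 0x7B, P3 = 0xCE, P4 = 0x75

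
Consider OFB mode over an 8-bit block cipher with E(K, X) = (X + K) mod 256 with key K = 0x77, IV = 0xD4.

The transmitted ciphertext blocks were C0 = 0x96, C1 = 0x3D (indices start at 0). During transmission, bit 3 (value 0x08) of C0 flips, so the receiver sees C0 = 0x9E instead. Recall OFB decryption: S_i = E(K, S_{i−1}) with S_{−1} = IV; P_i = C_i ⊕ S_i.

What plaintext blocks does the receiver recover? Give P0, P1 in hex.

Only C0 changed, to 0x9E. In OFB, a change in C_i flips the same bit in P_i only; the keystream is unaffected. Decrypting the received ciphertext:
P0: S = E(K, 0xD4) = 0x4B; 0x9E ⊕ 0x4B = 0xD5.
P1: S = E(K, 0x4B) = 0xC2; 0x3D ⊕ 0xC2 = 0xFF.
Blocks that differ from the original plaintext: P0.

P0 = 0xD5, P1 = 0xFF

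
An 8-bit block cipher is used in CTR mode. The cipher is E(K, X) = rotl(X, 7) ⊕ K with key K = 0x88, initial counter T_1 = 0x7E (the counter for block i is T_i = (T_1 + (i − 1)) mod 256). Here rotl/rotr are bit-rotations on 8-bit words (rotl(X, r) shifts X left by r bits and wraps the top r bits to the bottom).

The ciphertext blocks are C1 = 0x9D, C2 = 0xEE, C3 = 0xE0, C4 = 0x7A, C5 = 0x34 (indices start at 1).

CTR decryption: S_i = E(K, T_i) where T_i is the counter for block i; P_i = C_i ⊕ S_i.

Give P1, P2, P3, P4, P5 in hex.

P1: T = 0x7E, S = E(K, T) = 0xB7; 0x9D ⊕ 0xB7 = 0x2A.
P2: T = 0x7F, S = E(K, T) = 0x37; 0xEE ⊕ 0x37 = 0xD9.
P3: T = 0x80, S = E(K, T) = 0xC8; 0xE0 ⊕ 0xC8 = 0x28.
P4: T = 0x81, S = E(K, T) = 0x48; 0x7A ⊕ 0x48 = 0x32.
P5: T = 0x82, S = E(K, T) = 0xC9; 0x34 ⊕ 0xC9 = 0xFD.

P1 = 0x2A, P2 = 0xD9, P3 = 0x28, P4 = 0x32, P5 = 0xFD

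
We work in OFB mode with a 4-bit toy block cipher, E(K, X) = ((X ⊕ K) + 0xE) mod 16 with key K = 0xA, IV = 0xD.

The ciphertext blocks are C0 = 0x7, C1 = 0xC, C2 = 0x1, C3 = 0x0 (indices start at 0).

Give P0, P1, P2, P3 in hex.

P0 = 0x2, P1 = 0x1, P2 = 0x4, P3 = 0xD

OFB decryption: S_i = E(K, S_{i−1}) with S_{−1} = IV; P_i = C_i ⊕ S_i.
P0: S = E(K, 0xD) = 0x5; 0x7 ⊕ 0x5 = 0x2.
P1: S = E(K, 0x5) = 0xD; 0xC ⊕ 0xD = 0x1.
P2: S = E(K, 0xD) = 0x5; 0x1 ⊕ 0x5 = 0x4.
P3: S = E(K, 0x5) = 0xD; 0x0 ⊕ 0xD = 0xD.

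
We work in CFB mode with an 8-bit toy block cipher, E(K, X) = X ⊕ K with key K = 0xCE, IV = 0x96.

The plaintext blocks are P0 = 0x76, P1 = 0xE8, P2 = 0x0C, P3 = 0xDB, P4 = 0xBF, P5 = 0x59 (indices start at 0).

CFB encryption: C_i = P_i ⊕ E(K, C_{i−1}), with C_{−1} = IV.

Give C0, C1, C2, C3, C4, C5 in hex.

C0 = 0x2E, C1 = 0x08, C2 = 0xCA, C3 = 0xDF, C4 = 0xAE, C5 = 0x39

C0: E(K, 0x96) = 0x58; 0x76 ⊕ 0x58 = 0x2E.
C1: E(K, 0x2E) = 0xE0; 0xE8 ⊕ 0xE0 = 0x08.
C2: E(K, 0x08) = 0xC6; 0x0C ⊕ 0xC6 = 0xCA.
C3: E(K, 0xCA) = 0x04; 0xDB ⊕ 0x04 = 0xDF.
C4: E(K, 0xDF) = 0x11; 0xBF ⊕ 0x11 = 0xAE.
C5: E(K, 0xAE) = 0x60; 0x59 ⊕ 0x60 = 0x39.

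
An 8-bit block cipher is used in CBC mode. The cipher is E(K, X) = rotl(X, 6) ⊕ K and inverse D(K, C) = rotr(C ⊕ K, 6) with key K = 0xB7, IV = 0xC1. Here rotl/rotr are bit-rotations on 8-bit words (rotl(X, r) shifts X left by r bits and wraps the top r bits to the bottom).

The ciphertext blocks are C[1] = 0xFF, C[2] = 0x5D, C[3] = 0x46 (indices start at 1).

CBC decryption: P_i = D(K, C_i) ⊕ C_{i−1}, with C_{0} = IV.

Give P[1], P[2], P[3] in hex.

P[1] = 0xE0, P[2] = 0x54, P[3] = 0x9A

P[1]: D(K, 0xFF) = 0x21; 0x21 ⊕ 0xC1 = 0xE0.
P[2]: D(K, 0x5D) = 0xAB; 0xAB ⊕ 0xFF = 0x54.
P[3]: D(K, 0x46) = 0xC7; 0xC7 ⊕ 0x5D = 0x9A.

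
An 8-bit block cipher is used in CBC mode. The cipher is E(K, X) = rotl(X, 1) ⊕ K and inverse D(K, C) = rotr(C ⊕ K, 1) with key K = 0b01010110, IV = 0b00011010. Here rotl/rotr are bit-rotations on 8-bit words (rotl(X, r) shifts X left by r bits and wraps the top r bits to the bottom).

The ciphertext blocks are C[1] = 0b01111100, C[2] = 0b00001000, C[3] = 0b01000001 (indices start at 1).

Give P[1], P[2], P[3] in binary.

CBC decryption: P_i = D(K, C_i) ⊕ C_{i−1}, with C_{0} = IV.
P[1]: D(K, 0b01111100) = 0b00010101; 0b00010101 ⊕ 0b00011010 = 0b00001111.
P[2]: D(K, 0b00001000) = 0b00101111; 0b00101111 ⊕ 0b01111100 = 0b01010011.
P[3]: D(K, 0b01000001) = 0b10001011; 0b10001011 ⊕ 0b00001000 = 0b10000011.

P[1] = 0b00001111, P[2] = 0b01010011, P[3] = 0b10000011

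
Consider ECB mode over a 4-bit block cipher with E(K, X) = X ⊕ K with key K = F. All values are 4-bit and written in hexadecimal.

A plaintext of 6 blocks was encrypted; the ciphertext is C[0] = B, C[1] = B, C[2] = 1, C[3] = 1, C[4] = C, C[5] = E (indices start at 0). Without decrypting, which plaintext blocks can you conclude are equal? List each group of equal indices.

P[0] = P[1]; P[2] = P[3]

ECB encrypts each block independently with the same key, so equal ciphertext blocks imply equal plaintext blocks.
C[0] = C[1] = B, so P[0] = P[1].
C[2] = C[3] = 1, so P[2] = P[3].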